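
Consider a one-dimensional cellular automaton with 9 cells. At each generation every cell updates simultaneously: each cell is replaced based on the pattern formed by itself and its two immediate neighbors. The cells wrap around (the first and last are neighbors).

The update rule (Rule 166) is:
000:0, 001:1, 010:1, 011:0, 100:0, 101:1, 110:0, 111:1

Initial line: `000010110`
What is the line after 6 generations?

100000010

000111000
001010000
011110000
101100000
110000001
100000010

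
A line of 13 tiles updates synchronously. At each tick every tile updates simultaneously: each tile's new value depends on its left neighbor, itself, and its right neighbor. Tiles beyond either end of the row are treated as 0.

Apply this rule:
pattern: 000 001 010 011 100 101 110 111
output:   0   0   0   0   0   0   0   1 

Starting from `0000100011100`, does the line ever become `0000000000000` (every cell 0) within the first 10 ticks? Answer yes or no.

0000000001000
0000000000000
all cells are 0 at tick 2

yes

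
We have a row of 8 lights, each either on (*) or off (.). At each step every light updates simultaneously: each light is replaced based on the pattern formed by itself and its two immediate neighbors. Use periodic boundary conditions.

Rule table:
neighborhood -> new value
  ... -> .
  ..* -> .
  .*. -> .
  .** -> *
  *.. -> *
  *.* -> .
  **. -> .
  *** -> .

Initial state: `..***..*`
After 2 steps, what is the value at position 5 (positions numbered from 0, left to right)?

.

step 1: *.*..*..
step 2: ...*..*.
position 5 holds .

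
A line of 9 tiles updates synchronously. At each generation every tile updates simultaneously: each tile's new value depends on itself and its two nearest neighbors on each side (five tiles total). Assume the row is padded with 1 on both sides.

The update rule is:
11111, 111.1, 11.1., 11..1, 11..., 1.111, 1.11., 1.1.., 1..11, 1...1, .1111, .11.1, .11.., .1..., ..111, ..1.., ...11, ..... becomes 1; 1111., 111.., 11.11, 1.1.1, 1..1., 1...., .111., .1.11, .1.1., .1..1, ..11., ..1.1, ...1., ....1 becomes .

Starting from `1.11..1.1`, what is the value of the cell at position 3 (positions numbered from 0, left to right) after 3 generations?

.

1.111...1
1.1..1111
111.11111
position 3 holds .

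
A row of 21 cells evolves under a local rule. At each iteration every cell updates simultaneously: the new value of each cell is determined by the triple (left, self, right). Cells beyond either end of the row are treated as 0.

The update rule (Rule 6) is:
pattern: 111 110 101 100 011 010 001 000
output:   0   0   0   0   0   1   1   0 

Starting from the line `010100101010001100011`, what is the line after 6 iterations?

000010001000011000000

110101101010010000100
000100001010110001100
001100011010000010000
010000100010000110000
110001100110001000000
000010001000011000000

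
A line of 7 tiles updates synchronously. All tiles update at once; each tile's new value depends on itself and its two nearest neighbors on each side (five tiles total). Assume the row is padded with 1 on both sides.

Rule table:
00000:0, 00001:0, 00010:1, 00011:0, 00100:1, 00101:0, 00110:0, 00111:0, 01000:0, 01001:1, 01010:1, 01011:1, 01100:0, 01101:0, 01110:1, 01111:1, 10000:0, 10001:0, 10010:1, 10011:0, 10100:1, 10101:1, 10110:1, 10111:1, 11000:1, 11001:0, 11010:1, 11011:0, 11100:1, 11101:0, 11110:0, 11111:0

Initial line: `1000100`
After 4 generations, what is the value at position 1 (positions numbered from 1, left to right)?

1101110
0001100
1000000
1100000
position 1 holds 1

1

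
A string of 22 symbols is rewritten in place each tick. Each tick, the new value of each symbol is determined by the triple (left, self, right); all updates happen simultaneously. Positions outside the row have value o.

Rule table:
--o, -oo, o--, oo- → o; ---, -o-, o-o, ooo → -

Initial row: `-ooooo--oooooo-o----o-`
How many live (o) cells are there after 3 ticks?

-o---oooo----o--o--o--
--o-oo--oo--o-oo-oo-oo
oo--oooooooo--oo-oo-o-
count of o: 15

15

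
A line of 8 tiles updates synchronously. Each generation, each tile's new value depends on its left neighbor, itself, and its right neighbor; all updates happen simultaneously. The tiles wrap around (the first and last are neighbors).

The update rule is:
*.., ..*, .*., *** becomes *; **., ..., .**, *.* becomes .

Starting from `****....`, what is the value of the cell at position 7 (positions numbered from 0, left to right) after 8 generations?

generation 1: .**.*..*
generation 2: ....****
generation 3: *..*.**.
generation 4: ****....  (repeats generation 0; period 4)
generation 8: ****....
position 7 holds .

.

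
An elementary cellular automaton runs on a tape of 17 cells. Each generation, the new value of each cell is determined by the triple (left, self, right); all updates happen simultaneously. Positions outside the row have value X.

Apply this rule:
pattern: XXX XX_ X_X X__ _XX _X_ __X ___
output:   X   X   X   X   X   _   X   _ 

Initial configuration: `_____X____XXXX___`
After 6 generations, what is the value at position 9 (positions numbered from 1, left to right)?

X

X___X_X__XXXXXX_X
XX_X_X_XXXXXXXXXX
XXX_X_XXXXXXXXXXX
XXXX_XXXXXXXXXXXX
XXXXXXXXXXXXXXXXX
XXXXXXXXXXXXXXXXX
position 9 holds X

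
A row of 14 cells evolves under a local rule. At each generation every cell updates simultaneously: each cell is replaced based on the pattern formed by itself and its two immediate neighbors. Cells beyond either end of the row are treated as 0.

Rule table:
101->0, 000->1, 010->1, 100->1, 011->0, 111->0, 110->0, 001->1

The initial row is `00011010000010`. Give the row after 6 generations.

00011100000000

11100011111111
00011100000000
11100011111111  (repeats generation 1; period 2)
generation 6: 00011100000000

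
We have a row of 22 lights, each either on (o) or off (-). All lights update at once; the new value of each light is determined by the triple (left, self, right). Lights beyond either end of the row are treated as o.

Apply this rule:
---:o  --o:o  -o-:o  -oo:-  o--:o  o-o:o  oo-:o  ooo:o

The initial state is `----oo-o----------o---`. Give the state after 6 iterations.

ooooooooo-oooooooooooo

iteration 1: oooo-ooooooooooooooooo
iteration 2: ooooo-oooooooooooooooo
iteration 3: oooooo-ooooooooooooooo
iteration 4: ooooooo-oooooooooooooo
iteration 5: oooooooo-ooooooooooooo
iteration 6: ooooooooo-oooooooooooo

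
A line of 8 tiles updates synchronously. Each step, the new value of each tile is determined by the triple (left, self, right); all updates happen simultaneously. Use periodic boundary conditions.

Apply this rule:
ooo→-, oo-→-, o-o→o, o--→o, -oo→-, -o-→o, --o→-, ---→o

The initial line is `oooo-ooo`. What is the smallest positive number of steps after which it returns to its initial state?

----o---
ooo-oooo
---o----
oo-ooooo
--o-----
o-oooooo
-o------
-ooooooo
o-------
ooooooo-
-------o
oooooo-o
------o-
ooooo-oo
-----o--
oooo-ooo

16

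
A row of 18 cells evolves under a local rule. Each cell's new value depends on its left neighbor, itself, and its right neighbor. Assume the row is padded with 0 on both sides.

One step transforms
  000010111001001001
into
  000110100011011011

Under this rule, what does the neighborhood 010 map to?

At position 4 the neighborhood is 010; the next row has 1 there.

1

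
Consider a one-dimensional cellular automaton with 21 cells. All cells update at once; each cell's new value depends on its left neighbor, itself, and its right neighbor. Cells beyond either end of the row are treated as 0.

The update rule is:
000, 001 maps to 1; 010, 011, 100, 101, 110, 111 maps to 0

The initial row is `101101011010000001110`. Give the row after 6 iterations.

111111111111110000001

000000000000111110000
111111111111000000111
000000000000011111000
111111111111100000011
000000000000001111100
111111111111110000001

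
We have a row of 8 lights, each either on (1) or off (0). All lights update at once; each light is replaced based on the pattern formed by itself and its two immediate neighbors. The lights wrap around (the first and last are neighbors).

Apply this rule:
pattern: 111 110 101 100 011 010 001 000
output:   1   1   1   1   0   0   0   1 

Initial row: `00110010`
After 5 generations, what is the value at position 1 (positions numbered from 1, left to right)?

1

10011001
11001100
01100110
00110011
10011001
position 1 holds 1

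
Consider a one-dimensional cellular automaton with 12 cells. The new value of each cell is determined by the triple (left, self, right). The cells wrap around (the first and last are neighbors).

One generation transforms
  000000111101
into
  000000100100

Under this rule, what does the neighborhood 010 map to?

0

At position 11 the neighborhood is 010; the next row has 0 there.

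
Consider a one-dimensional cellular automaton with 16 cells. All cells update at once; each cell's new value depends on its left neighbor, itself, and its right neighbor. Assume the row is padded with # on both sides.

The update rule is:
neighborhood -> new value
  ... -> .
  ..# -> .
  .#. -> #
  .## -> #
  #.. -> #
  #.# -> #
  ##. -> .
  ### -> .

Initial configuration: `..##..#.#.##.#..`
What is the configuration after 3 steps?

#.#.#.#####.###.
.######....##..#
##.....#...#.#.#

##.....#...#.#.#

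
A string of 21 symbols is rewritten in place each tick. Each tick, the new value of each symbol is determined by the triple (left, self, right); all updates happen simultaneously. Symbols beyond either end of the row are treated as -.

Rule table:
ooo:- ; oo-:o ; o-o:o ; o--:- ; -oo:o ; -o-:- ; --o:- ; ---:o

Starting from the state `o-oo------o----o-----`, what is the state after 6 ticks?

-ooo-oooo---oo---oooo
-o-ooo--o-o-oo-o-o--o
--oo-o---o-oooo-o----
o-ooo--o--oo--oo--ooo
-oo-o-----oo--oo--o-o
-ooo--ooo-oo--oo---o-

-ooo--ooo-oo--oo---o-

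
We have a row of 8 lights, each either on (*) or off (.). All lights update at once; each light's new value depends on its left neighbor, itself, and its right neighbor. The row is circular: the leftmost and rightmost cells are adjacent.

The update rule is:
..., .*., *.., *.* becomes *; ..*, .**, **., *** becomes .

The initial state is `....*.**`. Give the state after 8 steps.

step 1: ***.**..
step 2: ...*..*.
step 3: **.**.**
step 4: ..*..*..
step 5: *.**.***
step 6: .*..*...
step 7: .**.****
step 8: *..*....

*..*....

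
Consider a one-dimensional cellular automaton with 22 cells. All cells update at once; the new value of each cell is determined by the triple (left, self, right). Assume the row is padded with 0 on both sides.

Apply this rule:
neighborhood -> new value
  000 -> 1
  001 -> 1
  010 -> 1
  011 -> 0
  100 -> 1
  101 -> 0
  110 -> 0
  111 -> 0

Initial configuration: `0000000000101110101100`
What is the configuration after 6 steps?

1111111111100000100011
0000000000011111111100
1111111111100000000011
0000000000011111111100  (repeats step 2; period 2)
step 6: 0000000000011111111100

0000000000011111111100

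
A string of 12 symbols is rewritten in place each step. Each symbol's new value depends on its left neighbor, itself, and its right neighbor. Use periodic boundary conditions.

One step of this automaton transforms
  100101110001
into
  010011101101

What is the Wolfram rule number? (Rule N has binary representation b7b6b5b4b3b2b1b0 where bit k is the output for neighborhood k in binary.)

185

position 6: 111 → 1  (bit 7 = 1)
position 0: 110 → 0  (bit 6 = 0)
position 4: 101 → 1  (bit 5 = 1)
position 1: 100 → 1  (bit 4 = 1)
position 5: 011 → 1  (bit 3 = 1)
position 3: 010 → 0  (bit 2 = 0)
position 2: 001 → 0  (bit 1 = 0)
position 9: 000 → 1  (bit 0 = 1)
bits b7..b0 = 10111001 = 185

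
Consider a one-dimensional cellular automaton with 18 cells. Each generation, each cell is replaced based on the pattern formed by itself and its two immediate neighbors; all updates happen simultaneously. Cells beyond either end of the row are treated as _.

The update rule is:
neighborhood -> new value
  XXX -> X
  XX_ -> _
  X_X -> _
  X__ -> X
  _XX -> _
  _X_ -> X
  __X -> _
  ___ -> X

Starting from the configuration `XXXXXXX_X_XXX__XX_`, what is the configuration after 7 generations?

generation 1: _XXXXX__X__X_X___X
generation 2: __XXX_X_XX_X_XXX_X
generation 3: X__X__X____X__X__X
generation 4: XX_XX_XXXX_XX_XX_X
generation 5: _______XX________X
generation 6: XXXXXX___XXXXXXX_X
generation 7: _XXXX_XX__XXXXX__X

_XXXX_XX__XXXXX__X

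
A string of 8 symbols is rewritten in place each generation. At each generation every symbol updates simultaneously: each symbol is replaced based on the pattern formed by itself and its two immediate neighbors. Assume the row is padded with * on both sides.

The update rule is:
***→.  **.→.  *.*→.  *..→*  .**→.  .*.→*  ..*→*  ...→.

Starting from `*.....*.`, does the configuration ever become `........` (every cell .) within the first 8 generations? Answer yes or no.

no

.*...**.
.**.*...
....**.*
*..*....
.****..*
.....**.
*...*...
.*.***.*
generation 8 is .*.***.*, still not uniform .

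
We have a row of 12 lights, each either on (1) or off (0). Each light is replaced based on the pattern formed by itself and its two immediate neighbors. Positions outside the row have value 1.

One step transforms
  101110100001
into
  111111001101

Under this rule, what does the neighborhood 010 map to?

0

At position 6 the neighborhood is 010; the next row has 0 there.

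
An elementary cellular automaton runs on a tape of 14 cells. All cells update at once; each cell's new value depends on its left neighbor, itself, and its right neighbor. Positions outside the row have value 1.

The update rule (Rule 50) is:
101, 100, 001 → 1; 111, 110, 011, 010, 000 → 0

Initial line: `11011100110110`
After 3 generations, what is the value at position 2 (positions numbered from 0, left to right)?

00100011001001
11010100110110
00101011001001
position 2 holds 1

1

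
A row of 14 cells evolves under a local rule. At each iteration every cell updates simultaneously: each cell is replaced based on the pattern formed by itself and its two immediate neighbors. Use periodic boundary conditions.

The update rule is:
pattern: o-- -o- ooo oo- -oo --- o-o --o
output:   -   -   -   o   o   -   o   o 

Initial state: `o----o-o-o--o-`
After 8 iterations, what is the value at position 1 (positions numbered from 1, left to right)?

----o-o-o--o-o
---o-o-o--o-o-
--o-o-o--o-o--
-o-o-o--o-o---
o-o-o--o-o----
-o-o--o-o----o
o-o--o-o----o-
-o--o-o----o-o
position 1 holds -

-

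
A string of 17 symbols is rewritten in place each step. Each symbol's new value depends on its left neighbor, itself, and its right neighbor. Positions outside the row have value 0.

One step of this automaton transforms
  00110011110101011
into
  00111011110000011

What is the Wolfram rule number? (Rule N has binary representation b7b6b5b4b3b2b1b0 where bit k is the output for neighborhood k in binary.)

position 7: 111 → 1  (bit 7 = 1)
position 3: 110 → 1  (bit 6 = 1)
position 10: 101 → 0  (bit 5 = 0)
position 4: 100 → 1  (bit 4 = 1)
position 2: 011 → 1  (bit 3 = 1)
position 11: 010 → 0  (bit 2 = 0)
position 1: 001 → 0  (bit 1 = 0)
position 0: 000 → 0  (bit 0 = 0)
bits b7..b0 = 11011000 = 216

216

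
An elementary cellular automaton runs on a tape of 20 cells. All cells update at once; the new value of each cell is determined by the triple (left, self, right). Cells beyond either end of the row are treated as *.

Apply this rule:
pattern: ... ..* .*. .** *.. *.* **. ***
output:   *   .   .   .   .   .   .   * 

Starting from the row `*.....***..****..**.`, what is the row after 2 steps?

...*.....**....****.

..***..*....**......
...*.....**....****.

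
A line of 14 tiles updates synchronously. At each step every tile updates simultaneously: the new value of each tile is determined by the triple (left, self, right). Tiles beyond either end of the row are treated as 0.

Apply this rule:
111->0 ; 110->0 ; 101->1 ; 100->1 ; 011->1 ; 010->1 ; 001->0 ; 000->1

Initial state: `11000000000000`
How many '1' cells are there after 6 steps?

3

step 1: 10111111111111
step 2: 11100000000000
step 3: 10011111111111
step 4: 11010000000000
step 5: 10111111111111  (repeats step 1; period 4)
step 6: 11100000000000
count of 1: 3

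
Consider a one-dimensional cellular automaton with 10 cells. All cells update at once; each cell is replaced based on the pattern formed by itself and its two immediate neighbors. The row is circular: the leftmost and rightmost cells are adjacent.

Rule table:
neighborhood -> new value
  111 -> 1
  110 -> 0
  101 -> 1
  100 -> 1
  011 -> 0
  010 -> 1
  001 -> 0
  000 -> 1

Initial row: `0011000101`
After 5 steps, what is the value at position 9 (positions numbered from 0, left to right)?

step 1: 1000110111
step 2: 0110001011
step 3: 1001101100
step 4: 1100010010
step 5: 0011011011
position 9 holds 1

1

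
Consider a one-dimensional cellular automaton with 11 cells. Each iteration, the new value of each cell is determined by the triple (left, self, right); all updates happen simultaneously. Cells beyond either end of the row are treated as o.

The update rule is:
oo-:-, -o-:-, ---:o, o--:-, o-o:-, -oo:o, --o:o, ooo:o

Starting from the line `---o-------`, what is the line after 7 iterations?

-oo--oooooo
-o--ooooooo
---oooooooo
-oooooooooo
-oooooooooo  (fixed point — unchanged through iteration 7)

-oooooooooo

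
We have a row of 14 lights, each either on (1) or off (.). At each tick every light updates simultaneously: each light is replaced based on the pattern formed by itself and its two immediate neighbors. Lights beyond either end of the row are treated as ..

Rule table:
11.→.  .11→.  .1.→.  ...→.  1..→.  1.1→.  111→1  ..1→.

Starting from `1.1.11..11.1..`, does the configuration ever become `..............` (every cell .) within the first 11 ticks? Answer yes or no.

yes

..............
all cells are . at tick 1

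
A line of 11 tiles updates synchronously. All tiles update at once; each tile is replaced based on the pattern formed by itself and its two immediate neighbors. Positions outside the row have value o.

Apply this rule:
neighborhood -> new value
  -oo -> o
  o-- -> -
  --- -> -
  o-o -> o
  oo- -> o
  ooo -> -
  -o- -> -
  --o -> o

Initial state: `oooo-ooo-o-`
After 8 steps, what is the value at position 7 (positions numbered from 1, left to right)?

---ooo-oo-o
--oo-oooooo
-ooooo-----
oo---o----o
-o--o----oo
o--o----oo-
o-o----oooo
oo----oo---
position 7 holds o

o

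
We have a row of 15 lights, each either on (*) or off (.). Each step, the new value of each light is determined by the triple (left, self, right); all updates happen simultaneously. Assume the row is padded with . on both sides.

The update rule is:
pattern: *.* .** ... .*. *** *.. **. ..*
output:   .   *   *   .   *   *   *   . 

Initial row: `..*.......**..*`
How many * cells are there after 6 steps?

*..******.***..
.*.******.*****
...******.*****
**.******.*****
**.******.*****  (fixed point — unchanged through step 6)
count of *: 13

13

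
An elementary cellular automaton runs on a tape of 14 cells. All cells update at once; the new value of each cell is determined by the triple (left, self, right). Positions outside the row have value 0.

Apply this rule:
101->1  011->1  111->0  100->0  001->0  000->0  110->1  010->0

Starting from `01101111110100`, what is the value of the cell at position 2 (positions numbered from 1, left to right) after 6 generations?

0

01111000011000
01001000011000
00000000011000
00000000011000  (fixed point — unchanged through generation 6)
position 2 holds 0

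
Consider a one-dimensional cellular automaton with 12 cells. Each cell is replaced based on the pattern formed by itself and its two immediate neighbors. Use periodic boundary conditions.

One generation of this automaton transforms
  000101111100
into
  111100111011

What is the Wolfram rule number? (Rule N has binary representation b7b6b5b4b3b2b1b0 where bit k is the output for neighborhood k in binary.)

position 6: 111 → 1  (bit 7 = 1)
position 9: 110 → 0  (bit 6 = 0)
position 4: 101 → 0  (bit 5 = 0)
position 10: 100 → 1  (bit 4 = 1)
position 5: 011 → 0  (bit 3 = 0)
position 3: 010 → 1  (bit 2 = 1)
position 2: 001 → 1  (bit 1 = 1)
position 0: 000 → 1  (bit 0 = 1)
bits b7..b0 = 10010111 = 151

151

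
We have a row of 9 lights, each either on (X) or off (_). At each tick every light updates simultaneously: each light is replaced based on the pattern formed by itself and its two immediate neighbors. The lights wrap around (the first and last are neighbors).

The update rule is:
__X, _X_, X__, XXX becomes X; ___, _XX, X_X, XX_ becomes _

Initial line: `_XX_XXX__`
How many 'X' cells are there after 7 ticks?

3

tick 1: X____X_X_
tick 2: XX__XX_X_
tick 3: __XX___X_
tick 4: _X__X_XXX
tick 5: _XXXX__X_
tick 6: X_XX_XXXX
tick 7: ______XXX
count of X: 3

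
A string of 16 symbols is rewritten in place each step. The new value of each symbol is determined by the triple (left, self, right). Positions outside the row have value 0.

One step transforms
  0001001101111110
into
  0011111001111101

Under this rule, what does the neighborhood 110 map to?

At position 7 the neighborhood is 110; the next row has 0 there.

0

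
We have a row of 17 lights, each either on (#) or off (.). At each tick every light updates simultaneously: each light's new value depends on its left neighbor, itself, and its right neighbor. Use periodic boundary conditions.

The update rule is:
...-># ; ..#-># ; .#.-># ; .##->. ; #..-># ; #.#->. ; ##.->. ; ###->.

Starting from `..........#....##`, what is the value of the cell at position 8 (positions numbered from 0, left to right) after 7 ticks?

#

###############..
...............##
###############..  (repeats tick 1; period 2)
tick 7: ###############..
position 8 holds #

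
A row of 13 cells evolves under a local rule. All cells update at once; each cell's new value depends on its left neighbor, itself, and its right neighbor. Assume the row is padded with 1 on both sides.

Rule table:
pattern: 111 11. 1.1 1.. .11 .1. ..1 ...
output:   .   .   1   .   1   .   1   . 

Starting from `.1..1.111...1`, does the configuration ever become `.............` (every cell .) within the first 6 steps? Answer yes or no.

step 1: 1..1.11....11
step 2: ..1.11....11.
step 3: .1.11....11.1
step 4: 1.11....11.11
step 5: .11....11.11.
step 6: 11....11.11.1
step 6 is 11....11.11.1, still not uniform .

no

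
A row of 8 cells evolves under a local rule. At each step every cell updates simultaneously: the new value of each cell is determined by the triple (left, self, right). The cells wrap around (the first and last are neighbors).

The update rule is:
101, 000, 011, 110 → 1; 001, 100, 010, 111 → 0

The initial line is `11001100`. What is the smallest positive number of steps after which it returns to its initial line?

11001100

1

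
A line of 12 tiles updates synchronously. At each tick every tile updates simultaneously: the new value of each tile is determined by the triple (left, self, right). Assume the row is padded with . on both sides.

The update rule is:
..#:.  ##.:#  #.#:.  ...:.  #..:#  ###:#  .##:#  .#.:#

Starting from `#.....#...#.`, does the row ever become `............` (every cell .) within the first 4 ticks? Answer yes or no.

##....##..##
###...###.##
####..###.##
#####.###.##
tick 4 is #####.###.##, still not uniform .

no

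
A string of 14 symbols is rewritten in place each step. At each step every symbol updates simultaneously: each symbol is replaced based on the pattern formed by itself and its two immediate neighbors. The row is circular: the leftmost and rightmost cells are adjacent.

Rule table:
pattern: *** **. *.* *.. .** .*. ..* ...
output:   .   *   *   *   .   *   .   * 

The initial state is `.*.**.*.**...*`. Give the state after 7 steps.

**..**..***..*

***.****.***.*
..**...**..**.
*..***..**..**
**...**..**...
.***..**..***.
...**..**...**
**..**..***..*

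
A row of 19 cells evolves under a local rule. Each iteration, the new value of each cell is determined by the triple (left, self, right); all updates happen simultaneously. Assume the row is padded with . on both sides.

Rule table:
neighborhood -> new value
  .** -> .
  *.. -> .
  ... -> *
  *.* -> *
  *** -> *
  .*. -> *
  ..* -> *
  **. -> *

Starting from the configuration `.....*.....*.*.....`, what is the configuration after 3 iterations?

*.******.*******.**

iteration 1: ******.*******.****
iteration 2: .******.*******.***
iteration 3: *.******.*******.**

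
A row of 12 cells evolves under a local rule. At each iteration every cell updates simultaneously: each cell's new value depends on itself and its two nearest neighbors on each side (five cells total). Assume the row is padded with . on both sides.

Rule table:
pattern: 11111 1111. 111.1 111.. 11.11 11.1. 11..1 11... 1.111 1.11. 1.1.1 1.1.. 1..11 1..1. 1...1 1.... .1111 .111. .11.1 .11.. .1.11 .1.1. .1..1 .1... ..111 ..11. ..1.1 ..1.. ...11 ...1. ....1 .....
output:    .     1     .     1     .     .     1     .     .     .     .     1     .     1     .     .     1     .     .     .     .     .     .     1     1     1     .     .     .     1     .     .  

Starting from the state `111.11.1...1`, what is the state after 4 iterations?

..11.1.1.1.1

iteration 1: 1......11.1.
iteration 2: .1.....1..11
iteration 3: 1.1...1...1.
iteration 4: ..11.1.1.1.1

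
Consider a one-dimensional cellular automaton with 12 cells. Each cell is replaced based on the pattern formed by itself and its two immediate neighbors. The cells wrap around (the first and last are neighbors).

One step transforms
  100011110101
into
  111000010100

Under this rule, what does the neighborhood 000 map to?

At position 2 the neighborhood is 000; the next row has 1 there.

1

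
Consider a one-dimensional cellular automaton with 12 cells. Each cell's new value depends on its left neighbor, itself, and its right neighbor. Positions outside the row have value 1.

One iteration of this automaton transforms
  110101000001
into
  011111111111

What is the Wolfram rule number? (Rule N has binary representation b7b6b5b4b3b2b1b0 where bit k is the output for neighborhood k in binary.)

127

position 0: 111 → 0  (bit 7 = 0)
position 1: 110 → 1  (bit 6 = 1)
position 2: 101 → 1  (bit 5 = 1)
position 6: 100 → 1  (bit 4 = 1)
position 11: 011 → 1  (bit 3 = 1)
position 3: 010 → 1  (bit 2 = 1)
position 10: 001 → 1  (bit 1 = 1)
position 7: 000 → 1  (bit 0 = 1)
bits b7..b0 = 01111111 = 127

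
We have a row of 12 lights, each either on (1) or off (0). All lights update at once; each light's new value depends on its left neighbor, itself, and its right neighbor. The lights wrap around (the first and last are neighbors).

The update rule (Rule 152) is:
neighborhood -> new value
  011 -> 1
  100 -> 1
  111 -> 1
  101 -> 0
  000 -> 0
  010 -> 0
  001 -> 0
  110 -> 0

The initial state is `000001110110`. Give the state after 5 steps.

000001100101
100001010000
010000001000
001000000100
000100000010

000100000010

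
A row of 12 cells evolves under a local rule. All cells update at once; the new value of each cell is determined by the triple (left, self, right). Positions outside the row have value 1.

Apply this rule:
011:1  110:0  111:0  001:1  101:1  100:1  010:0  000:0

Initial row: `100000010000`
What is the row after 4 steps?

010000101001
101001010111
010110101100
101101011011

101101011011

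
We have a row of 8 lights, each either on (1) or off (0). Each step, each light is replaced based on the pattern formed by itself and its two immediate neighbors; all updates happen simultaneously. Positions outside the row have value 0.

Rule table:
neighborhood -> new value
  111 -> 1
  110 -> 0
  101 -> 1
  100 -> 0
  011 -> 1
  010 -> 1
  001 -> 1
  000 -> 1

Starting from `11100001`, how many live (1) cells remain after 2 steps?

step 1: 11001111
step 2: 10011110
count of 1: 5

5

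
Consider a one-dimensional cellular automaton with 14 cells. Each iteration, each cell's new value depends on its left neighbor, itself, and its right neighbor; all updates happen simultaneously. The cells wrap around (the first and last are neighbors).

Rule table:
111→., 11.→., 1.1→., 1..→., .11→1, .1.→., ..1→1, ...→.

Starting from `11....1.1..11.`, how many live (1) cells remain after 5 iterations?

4

1....1....11..
....1....11..1
...1....11..1.
..1....11..1..
.1....11..1...
count of 1: 4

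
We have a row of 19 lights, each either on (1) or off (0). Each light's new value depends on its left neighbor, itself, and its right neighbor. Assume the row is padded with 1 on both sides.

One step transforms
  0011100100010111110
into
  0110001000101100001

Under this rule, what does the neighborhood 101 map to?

At position 12 the neighborhood is 101; the next row has 1 there.

1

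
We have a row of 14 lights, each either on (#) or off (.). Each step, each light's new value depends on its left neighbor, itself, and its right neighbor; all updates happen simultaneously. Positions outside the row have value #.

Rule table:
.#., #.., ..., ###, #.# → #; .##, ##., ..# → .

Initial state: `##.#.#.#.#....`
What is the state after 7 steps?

#.###########.
.#.#########.#
###.#######.#.
##.#.#####.###
#.###.###.#.##
.#.#.#.#.###.#
#########.#.#.

#########.#.#.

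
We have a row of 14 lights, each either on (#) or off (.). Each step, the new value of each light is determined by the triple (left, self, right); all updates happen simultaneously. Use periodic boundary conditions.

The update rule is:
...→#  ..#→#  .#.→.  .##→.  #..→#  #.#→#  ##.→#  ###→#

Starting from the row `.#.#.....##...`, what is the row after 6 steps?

step 1: #.#.#####.####
step 2: ##.#.#####.###
step 3: ###.#.#####.##
step 4: ####.#.#####.#
step 5: #####.#.#####.
step 6: .#####.#.#####

.#####.#.#####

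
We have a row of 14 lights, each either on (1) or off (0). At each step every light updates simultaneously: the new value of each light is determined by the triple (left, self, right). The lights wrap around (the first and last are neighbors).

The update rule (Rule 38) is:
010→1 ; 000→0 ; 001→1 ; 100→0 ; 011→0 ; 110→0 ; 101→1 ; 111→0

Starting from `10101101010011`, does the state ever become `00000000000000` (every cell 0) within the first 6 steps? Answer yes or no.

step 1: 01110011110100
step 2: 10000100001100
step 3: 10001100010001
step 4: 00010000110010
step 5: 00110001000110
step 6: 01000011001000
step 6 is 01000011001000, still not uniform 0

no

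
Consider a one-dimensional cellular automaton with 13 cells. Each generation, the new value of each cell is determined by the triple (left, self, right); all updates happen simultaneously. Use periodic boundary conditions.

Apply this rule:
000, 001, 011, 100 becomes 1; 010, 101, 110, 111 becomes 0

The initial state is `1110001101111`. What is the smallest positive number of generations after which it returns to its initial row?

0001111001000
1111000110111
0000111100100
1111100011011
0000011110010
1111110001101
0000001111001
1111111000110
1000000111100
0111111100011
0100000011110
1011111110001
0010000001111
1101111111000
1001000000111
0110111111100
1100100000011
0011011111110
1110010000001
0001101111111
1111001000000
1000110111111
0111100100000
1100011011111
0011110010000
1110001101111

26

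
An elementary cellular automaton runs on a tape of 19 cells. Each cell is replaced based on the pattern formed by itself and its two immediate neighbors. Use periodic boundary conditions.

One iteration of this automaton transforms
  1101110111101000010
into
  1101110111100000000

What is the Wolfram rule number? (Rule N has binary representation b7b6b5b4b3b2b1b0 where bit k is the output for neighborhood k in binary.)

position 4: 111 → 1  (bit 7 = 1)
position 1: 110 → 1  (bit 6 = 1)
position 2: 101 → 0  (bit 5 = 0)
position 13: 100 → 0  (bit 4 = 0)
position 0: 011 → 1  (bit 3 = 1)
position 12: 010 → 0  (bit 2 = 0)
position 16: 001 → 0  (bit 1 = 0)
position 14: 000 → 0  (bit 0 = 0)
bits b7..b0 = 11001000 = 200

200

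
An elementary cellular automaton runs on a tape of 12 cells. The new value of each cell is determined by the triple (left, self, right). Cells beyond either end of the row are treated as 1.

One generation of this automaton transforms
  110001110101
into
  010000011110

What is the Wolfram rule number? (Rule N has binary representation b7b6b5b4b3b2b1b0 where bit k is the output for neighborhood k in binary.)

position 0: 111 → 0  (bit 7 = 0)
position 1: 110 → 1  (bit 6 = 1)
position 8: 101 → 1  (bit 5 = 1)
position 2: 100 → 0  (bit 4 = 0)
position 5: 011 → 0  (bit 3 = 0)
position 9: 010 → 1  (bit 2 = 1)
position 4: 001 → 0  (bit 1 = 0)
position 3: 000 → 0  (bit 0 = 0)
bits b7..b0 = 01100100 = 100

100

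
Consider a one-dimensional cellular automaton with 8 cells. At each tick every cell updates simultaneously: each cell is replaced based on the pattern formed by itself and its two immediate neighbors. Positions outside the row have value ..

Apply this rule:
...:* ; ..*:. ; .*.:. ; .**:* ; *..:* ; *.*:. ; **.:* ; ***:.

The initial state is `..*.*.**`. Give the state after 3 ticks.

*.....**
.****.**
.*..*.**

.*..*.**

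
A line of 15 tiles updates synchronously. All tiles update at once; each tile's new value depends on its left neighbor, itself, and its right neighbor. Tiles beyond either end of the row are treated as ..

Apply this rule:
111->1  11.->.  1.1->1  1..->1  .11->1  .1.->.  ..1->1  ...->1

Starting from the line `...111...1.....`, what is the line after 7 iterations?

11111.111.11111
1111.111.11111.
111.111.11111.1
11.111.11111.1.
1.111.11111.1.1
.111.11111.1.1.
111.11111.1.1.1

111.11111.1.1.1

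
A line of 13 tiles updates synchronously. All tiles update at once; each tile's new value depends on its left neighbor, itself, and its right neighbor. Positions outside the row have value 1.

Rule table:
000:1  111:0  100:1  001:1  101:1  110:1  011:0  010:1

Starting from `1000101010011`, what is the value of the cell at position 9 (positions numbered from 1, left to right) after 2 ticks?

0

tick 1: 1111111111100
tick 2: 0000000000111
position 9 holds 0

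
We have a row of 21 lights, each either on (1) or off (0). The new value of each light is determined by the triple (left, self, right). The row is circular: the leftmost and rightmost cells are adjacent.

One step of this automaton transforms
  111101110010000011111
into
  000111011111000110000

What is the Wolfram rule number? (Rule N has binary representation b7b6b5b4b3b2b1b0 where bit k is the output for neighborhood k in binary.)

126

position 0: 111 → 0  (bit 7 = 0)
position 3: 110 → 1  (bit 6 = 1)
position 4: 101 → 1  (bit 5 = 1)
position 8: 100 → 1  (bit 4 = 1)
position 5: 011 → 1  (bit 3 = 1)
position 10: 010 → 1  (bit 2 = 1)
position 9: 001 → 1  (bit 1 = 1)
position 12: 000 → 0  (bit 0 = 0)
bits b7..b0 = 01111110 = 126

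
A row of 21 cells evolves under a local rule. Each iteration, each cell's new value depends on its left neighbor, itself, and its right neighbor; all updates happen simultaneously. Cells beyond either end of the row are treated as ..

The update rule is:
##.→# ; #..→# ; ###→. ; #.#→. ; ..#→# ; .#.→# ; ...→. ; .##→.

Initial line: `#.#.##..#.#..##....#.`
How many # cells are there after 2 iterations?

iteration 1: #.#..####.###.##..###
iteration 2: #.###...#...#..###..#
count of #: 10

10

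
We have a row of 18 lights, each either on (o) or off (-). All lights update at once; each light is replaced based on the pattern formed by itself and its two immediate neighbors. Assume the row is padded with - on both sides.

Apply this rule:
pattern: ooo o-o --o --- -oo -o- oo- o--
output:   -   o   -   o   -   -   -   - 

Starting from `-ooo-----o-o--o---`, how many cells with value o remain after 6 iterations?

7

-----ooo--o-----oo
oooo--------ooo---
-----oooooo-----oo
oooo--------ooo---  (repeats iteration 2; period 2)
iteration 6: oooo--------ooo---
count of o: 7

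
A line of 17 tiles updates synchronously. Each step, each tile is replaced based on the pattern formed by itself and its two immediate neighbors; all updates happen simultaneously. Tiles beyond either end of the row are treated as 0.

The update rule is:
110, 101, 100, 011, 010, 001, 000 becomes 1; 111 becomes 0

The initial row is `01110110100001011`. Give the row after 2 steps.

11110000000000001

11011111111111111
11110000000000001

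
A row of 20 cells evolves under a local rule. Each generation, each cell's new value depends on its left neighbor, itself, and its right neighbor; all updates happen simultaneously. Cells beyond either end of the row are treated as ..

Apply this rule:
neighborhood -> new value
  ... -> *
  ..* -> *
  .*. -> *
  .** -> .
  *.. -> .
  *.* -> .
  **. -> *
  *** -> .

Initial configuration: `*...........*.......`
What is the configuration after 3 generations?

*.***********.******

*.***********.******
*...........*......*
*.***********.******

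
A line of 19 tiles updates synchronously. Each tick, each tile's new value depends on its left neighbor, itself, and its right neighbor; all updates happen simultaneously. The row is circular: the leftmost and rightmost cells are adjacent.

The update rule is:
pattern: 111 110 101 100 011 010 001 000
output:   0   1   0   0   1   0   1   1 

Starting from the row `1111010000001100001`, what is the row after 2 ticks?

0001000111111101111
0110011100000101001

0110011100000101001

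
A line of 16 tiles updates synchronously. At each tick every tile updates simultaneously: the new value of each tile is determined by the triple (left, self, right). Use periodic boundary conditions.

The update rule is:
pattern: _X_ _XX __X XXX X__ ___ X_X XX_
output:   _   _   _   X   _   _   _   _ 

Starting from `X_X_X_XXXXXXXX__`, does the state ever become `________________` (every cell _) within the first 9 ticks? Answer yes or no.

yes

tick 1: _______XXXXXX___
tick 2: ________XXXX____
tick 3: _________XX_____
tick 4: ________________
all cells are _ at tick 4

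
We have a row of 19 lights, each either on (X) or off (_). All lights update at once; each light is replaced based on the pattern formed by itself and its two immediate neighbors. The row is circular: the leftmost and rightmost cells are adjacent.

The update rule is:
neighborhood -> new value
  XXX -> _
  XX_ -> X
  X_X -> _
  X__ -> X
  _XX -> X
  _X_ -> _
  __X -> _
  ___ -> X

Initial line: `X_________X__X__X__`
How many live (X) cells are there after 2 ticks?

_XXXXXXXX__X__X__X_
_X______XX__X__X__X
count of X: 6

6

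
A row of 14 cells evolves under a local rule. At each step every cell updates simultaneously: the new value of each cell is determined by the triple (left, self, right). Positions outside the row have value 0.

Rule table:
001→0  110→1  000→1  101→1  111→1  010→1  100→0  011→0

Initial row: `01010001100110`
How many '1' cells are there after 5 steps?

01110100100010
00111100101010
10011100111110
10001100011110
10100101001110
count of 1: 7

7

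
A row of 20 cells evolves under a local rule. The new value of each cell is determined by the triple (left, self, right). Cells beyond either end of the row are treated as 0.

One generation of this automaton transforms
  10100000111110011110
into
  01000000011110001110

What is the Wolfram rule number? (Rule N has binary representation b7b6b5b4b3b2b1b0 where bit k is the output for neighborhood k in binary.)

224

position 9: 111 → 1  (bit 7 = 1)
position 12: 110 → 1  (bit 6 = 1)
position 1: 101 → 1  (bit 5 = 1)
position 3: 100 → 0  (bit 4 = 0)
position 8: 011 → 0  (bit 3 = 0)
position 0: 010 → 0  (bit 2 = 0)
position 7: 001 → 0  (bit 1 = 0)
position 4: 000 → 0  (bit 0 = 0)
bits b7..b0 = 11100000 = 224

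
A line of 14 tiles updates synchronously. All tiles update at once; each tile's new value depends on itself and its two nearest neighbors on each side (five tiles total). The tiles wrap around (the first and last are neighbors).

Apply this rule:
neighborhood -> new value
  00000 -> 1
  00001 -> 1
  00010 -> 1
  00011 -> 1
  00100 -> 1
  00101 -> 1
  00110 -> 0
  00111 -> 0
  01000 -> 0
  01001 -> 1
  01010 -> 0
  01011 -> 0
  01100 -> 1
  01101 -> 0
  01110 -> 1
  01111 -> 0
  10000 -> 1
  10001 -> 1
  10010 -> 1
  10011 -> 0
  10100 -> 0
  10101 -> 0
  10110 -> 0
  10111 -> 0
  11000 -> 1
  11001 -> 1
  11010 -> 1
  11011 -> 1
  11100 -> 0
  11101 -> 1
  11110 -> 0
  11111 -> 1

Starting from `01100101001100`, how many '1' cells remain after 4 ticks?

7

10111100100111
11000011110000
01111100001111
10010011110001
count of 1: 7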